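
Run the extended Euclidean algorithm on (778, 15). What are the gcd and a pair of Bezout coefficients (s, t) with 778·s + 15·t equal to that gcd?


Euclidean algorithm on (778, 15) — divide until remainder is 0:
  778 = 51 · 15 + 13
  15 = 1 · 13 + 2
  13 = 6 · 2 + 1
  2 = 2 · 1 + 0
gcd(778, 15) = 1.
Track Bezout coefficients alongside the remainders: start with r₀ = 778 = a·1 + b·0 (s = 1, t = 0) and r₁ = 15 = a·0 + b·1 (s = 0, t = 1); each new remainder r_{k+1} = r_{k-1} − q_k·r_k inherits s_{k+1} = s_{k-1} − q_k·s_k, t_{k+1} = t_{k-1} − q_k·t_k, so r_k = a·s_k + b·t_k at every step:
  q = 51: r = 13, s = 1 − 51·0 = 1, t = 0 − 51·1 = -51  (check: 778·1 + 15·(-51) = 13)
  q = 1: r = 2, s = 0 − 1·1 = -1, t = 1 − 1·(-51) = 52  (check: 778·(-1) + 15·52 = 2)
  q = 6: r = 1, s = 1 − 6·(-1) = 7, t = -51 − 6·52 = -363  (check: 778·7 + 15·(-363) = 1)
The row with r = 1 (the gcd) gives the Bezout coefficients s = 7, t = -363.
Result: 778 · (7) + 15 · (-363) = 1.

gcd(778, 15) = 1; s = 7, t = -363 (check: 778·7 + 15·(-363) = 1).


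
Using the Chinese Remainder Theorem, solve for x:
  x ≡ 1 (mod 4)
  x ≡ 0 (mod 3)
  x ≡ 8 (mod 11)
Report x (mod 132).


Moduli 4, 3, 11 are pairwise coprime; by CRT there is a unique solution modulo M = 4 · 3 · 11 = 132.
Solve pairwise, accumulating the modulus:
  Start with x ≡ 1 (mod 4).
  Combine with x ≡ 0 (mod 3): since gcd(4, 3) = 1, we get a unique residue mod 12.
    Write x = 1 + 4·t and substitute into x ≡ 0 (mod 3): 4·t ≡ 0 − 1 = -1 (mod 3).
    Reduce coefficients mod 3: 1·t ≡ 2 (mod 3).
    So t ≡ 2 (mod 3).
    Then x = 1 + 4·2 = 9, valid modulo lcm(4, 3) = 12: x ≡ 9 (mod 12).
  Combine with x ≡ 8 (mod 11): since gcd(12, 11) = 1, we get a unique residue mod 132.
    Write x = 9 + 12·t and substitute into x ≡ 8 (mod 11): 12·t ≡ 8 − 9 = -1 (mod 11).
    Reduce coefficients mod 11: 1·t ≡ 10 (mod 11).
    So t ≡ 10 (mod 11).
    Then x = 9 + 12·10 = 129, valid modulo lcm(12, 11) = 132: x ≡ 129 (mod 132).
Verify: 129 mod 4 = 1 ✓, 129 mod 3 = 0 ✓, 129 mod 11 = 8 ✓.

x ≡ 129 (mod 132).


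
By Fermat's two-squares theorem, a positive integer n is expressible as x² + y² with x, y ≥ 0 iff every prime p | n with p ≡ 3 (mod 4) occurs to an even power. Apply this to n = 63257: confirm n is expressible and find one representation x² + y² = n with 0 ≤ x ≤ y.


Step 1: Factor n = 63257 = 17 · 61^2.
Step 2: Check the mod-4 condition on each prime factor: 17 ≡ 1 (mod 4), exponent 1; 61 ≡ 1 (mod 4), exponent 2.
All primes ≡ 3 (mod 4) appear to even exponent (or don't appear), so by the two-squares theorem n IS expressible as a sum of two squares.
Step 3: Build a representation. Here n = 17 · 61 · 61 is a product of primes ≡ 1 (mod 4). Each prime p ≡ 1 (mod 4) is itself a sum of two squares; find a² by testing p − a² for a perfect square:
  17: 17 − 1² = 16 = 4² ⇒ 17 = 1² + 4².
  61: 61 − 1² = 60, 61 − 2² = 57, 61 − 3² = 52, 61 − 4² = 45, 61 − 5² = 36 = 6² ⇒ 61 = 5² + 6².
  Combine using the Brahmagupta–Fibonacci identity (a² + b²)(c² + d²) = (ac − bd)² + (ad + bc)² = (ac + bd)² + (ad − bc)²:
  17 · 61 = 1037: from (1² + 4²)(5² + 6²), take (1·5 − 4·6, 1·6 + 4·5) = (5 − 24, 6 + 20) = (-19, 26); dropping signs (only squares matter) gives (19, 26); check 19² + 26² = 361 + 676 = 1037 ✓.
  1037 · 61 = 63257: from (19² + 26²)(5² + 6²), take (19·5 − 26·6, 19·6 + 26·5) = (95 − 156, 114 + 130) = (-61, 244); dropping signs (only squares matter) gives (61, 244); check 61² + 244² = 3721 + 59536 = 63257 ✓.
Step 4: Order so x ≤ y and verify: 61² + 244² = 3721 + 59536 = 63257 = n. ✓

n = 63257 = 61² + 244² (one valid representation with x ≤ y).


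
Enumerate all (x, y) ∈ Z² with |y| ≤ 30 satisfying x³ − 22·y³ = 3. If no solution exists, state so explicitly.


The equation is x³ - 22y³ = 3. For fixed y, x³ = 22·y³ + 3, so a solution requires the RHS to be a perfect cube.
Strategy: iterate y from -30 to 30, compute RHS = 22·y³ + 3, and check whether it is a (positive or negative) perfect cube.
Check small values of y:
  y = 0: RHS = 3 is not a perfect cube.
  y = 1: RHS = 25 is not a perfect cube.
  y = -1: RHS = -19 is not a perfect cube.
  y = 2: RHS = 179 is not a perfect cube.
  y = -2: RHS = -173 is not a perfect cube.
  y = 3: RHS = 597 is not a perfect cube.
  y = -3: RHS = -591 is not a perfect cube.
Continuing the search up to |y| = 30 finds no solutions either.
No (x, y) in the scanned range satisfies the equation.

No integer solutions with |y| ≤ 30.


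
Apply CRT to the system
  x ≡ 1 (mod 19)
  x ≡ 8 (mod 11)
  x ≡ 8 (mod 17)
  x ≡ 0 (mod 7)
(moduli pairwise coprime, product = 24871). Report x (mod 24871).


Product of moduli M = 19 · 11 · 17 · 7 = 24871.
Merge one congruence at a time:
  Start: x ≡ 1 (mod 19).
  Combine with x ≡ 8 (mod 11); new modulus lcm = 209.
    Write x = 1 + 19·t and substitute into x ≡ 8 (mod 11): 19·t ≡ 8 − 1 = 7 (mod 11).
    Reduce coefficients mod 11: 8·t ≡ 7 (mod 11).
    The inverse of 8 mod 11 is 7 (since 8·7 = 56 = 5·11 + 1), so t ≡ 7·7 = 49 ≡ 5 (mod 11).
    Then x = 1 + 19·5 = 96, valid modulo lcm(19, 11) = 209: x ≡ 96 (mod 209).
  Combine with x ≡ 8 (mod 17); new modulus lcm = 3553.
    Write x = 96 + 209·t and substitute into x ≡ 8 (mod 17): 209·t ≡ 8 − 96 = -88 (mod 17).
    Reduce coefficients mod 17: 5·t ≡ 14 (mod 17).
    The inverse of 5 mod 17 is 7 (since 5·7 = 35 = 2·17 + 1), so t ≡ 7·14 = 98 ≡ 13 (mod 17).
    Then x = 96 + 209·13 = 2813, valid modulo lcm(209, 17) = 3553: x ≡ 2813 (mod 3553).
  Combine with x ≡ 0 (mod 7); new modulus lcm = 24871.
    Write x = 2813 + 3553·t and substitute into x ≡ 0 (mod 7): 3553·t ≡ 0 − 2813 = -2813 (mod 7).
    Reduce coefficients mod 7: 4·t ≡ 1 (mod 7).
    The inverse of 4 mod 7 is 2 (since 4·2 = 8 = 1·7 + 1), so t ≡ 2·1 = 2 ≡ 2 (mod 7).
    Then x = 2813 + 3553·2 = 9919, valid modulo lcm(3553, 7) = 24871: x ≡ 9919 (mod 24871).
Verify against each original: 9919 mod 19 = 1, 9919 mod 11 = 8, 9919 mod 17 = 8, 9919 mod 7 = 0.

x ≡ 9919 (mod 24871).


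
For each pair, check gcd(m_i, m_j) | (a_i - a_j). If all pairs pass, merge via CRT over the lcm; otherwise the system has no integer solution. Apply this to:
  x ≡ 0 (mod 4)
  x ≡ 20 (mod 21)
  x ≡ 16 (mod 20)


Moduli 4, 21, 20 are not pairwise coprime, so CRT works modulo lcm(m_i) when all pairwise compatibility conditions hold.
Pairwise compatibility: gcd(m_i, m_j) must divide a_i - a_j for every pair.
Merge one congruence at a time:
  Start: x ≡ 0 (mod 4).
  Combine with x ≡ 20 (mod 21): gcd(4, 21) = 1; 20 - 0 = 20, which IS divisible by 1, so compatible.
    Write x = 0 + 4·t and substitute into x ≡ 20 (mod 21): 4·t ≡ 20 − 0 = 20 (mod 21).
    The inverse of 4 mod 21 is 16 (since 4·16 = 64 = 3·21 + 1), so t ≡ 16·20 = 320 ≡ 5 (mod 21).
    Then x = 0 + 4·5 = 20, valid modulo lcm(4, 21) = 84: x ≡ 20 (mod 84).
  Combine with x ≡ 16 (mod 20): gcd(84, 20) = 4; 16 - 20 = -4, which IS divisible by 4, so compatible.
    Write x = 20 + 84·t and substitute into x ≡ 16 (mod 20): 84·t ≡ 16 − 20 = -4 (mod 20).
    Divide the congruence (and modulus) by g = 4: 21·t ≡ -1 (mod 5).
    Reduce coefficients mod 5: 1·t ≡ 4 (mod 5).
    So t ≡ 4 (mod 5).
    Then x = 20 + 84·4 = 356, valid modulo lcm(84, 20) = 420: x ≡ 356 (mod 420).
Verify: 356 mod 4 = 0, 356 mod 21 = 20, 356 mod 20 = 16.

x ≡ 356 (mod 420).


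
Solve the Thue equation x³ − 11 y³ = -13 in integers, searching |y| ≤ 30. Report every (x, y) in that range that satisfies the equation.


The equation is x³ - 11y³ = -13. For fixed y, x³ = 11·y³ − 13, so a solution requires the RHS to be a perfect cube.
Strategy: iterate y from -30 to 30, compute RHS = 11·y³ − 13, and check whether it is a (positive or negative) perfect cube.
Check small values of y:
  y = 0: RHS = -13 is not a perfect cube.
  y = 1: RHS = -2 is not a perfect cube.
  y = -1: RHS = -24 is not a perfect cube.
  y = 2: RHS = 75 is not a perfect cube.
  y = -2: RHS = -101 is not a perfect cube.
  y = 3: RHS = 284 is not a perfect cube.
  y = -3: RHS = -310 is not a perfect cube.
Continuing the search up to |y| = 30 finds no solutions either.
No (x, y) in the scanned range satisfies the equation.

No integer solutions with |y| ≤ 30.


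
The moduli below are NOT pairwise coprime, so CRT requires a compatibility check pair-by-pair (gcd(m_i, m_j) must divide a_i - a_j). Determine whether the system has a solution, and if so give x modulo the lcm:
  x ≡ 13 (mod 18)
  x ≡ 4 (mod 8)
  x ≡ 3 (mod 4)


Moduli 18, 8, 4 are not pairwise coprime, so CRT works modulo lcm(m_i) when all pairwise compatibility conditions hold.
Pairwise compatibility: gcd(m_i, m_j) must divide a_i - a_j for every pair.
Merge one congruence at a time:
  Start: x ≡ 13 (mod 18).
  Combine with x ≡ 4 (mod 8): gcd(18, 8) = 2, and 4 - 13 = -9 is NOT divisible by 2.
    ⇒ system is inconsistent (no integer solution).

No solution (the system is inconsistent).


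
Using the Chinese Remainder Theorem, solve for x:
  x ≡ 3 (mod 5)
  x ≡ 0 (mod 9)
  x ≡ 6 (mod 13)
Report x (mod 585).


Moduli 5, 9, 13 are pairwise coprime; by CRT there is a unique solution modulo M = 5 · 9 · 13 = 585.
Solve pairwise, accumulating the modulus:
  Start with x ≡ 3 (mod 5).
  Combine with x ≡ 0 (mod 9): since gcd(5, 9) = 1, we get a unique residue mod 45.
    Write x = 3 + 5·t and substitute into x ≡ 0 (mod 9): 5·t ≡ 0 − 3 = -3 (mod 9).
    Reduce coefficients mod 9: 5·t ≡ 6 (mod 9).
    The inverse of 5 mod 9 is 2 (since 5·2 = 10 = 1·9 + 1), so t ≡ 2·6 = 12 ≡ 3 (mod 9).
    Then x = 3 + 5·3 = 18, valid modulo lcm(5, 9) = 45: x ≡ 18 (mod 45).
  Combine with x ≡ 6 (mod 13): since gcd(45, 13) = 1, we get a unique residue mod 585.
    Write x = 18 + 45·t and substitute into x ≡ 6 (mod 13): 45·t ≡ 6 − 18 = -12 (mod 13).
    Reduce coefficients mod 13: 6·t ≡ 1 (mod 13).
    The inverse of 6 mod 13 is 11 (since 6·11 = 66 = 5·13 + 1), so t ≡ 11·1 = 11 ≡ 11 (mod 13).
    Then x = 18 + 45·11 = 513, valid modulo lcm(45, 13) = 585: x ≡ 513 (mod 585).
Verify: 513 mod 5 = 3 ✓, 513 mod 9 = 0 ✓, 513 mod 13 = 6 ✓.

x ≡ 513 (mod 585).


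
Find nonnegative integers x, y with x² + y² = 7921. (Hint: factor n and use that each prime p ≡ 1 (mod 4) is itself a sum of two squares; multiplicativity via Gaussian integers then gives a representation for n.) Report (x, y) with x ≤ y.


Step 1: Factor n = 7921 = 89^2.
Step 2: Check the mod-4 condition on each prime factor: 89 ≡ 1 (mod 4), exponent 2.
All primes ≡ 3 (mod 4) appear to even exponent (or don't appear), so by the two-squares theorem n IS expressible as a sum of two squares.
Step 3: Build a representation. Here n = 89 · 89 is a product of primes ≡ 1 (mod 4). Each prime p ≡ 1 (mod 4) is itself a sum of two squares; find a² by testing p − a² for a perfect square:
  89: 89 − 1² = 88, 89 − 2² = 85, 89 − 3² = 80, 89 − 4² = 73, 89 − 5² = 64 = 8² ⇒ 89 = 5² + 8².
  Combine using the Brahmagupta–Fibonacci identity (a² + b²)(c² + d²) = (ac − bd)² + (ad + bc)² = (ac + bd)² + (ad − bc)²:
  89 · 89 = 7921: from (5² + 8²)(5² + 8²), take (5·5 − 8·8, 5·8 + 8·5) = (25 − 64, 40 + 40) = (-39, 80); dropping signs (only squares matter) gives (39, 80); check 39² + 80² = 1521 + 6400 = 7921 ✓.
Step 4: Order so x ≤ y and verify: 39² + 80² = 1521 + 6400 = 7921 = n. ✓

n = 7921 = 39² + 80² (one valid representation with x ≤ y).


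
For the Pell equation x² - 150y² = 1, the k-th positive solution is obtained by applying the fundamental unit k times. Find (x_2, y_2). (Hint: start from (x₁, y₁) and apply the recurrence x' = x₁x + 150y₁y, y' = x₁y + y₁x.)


Step 1: Find the fundamental solution (x₁, y₁) of x² - 150y² = 1.
  Expand √150 as a continued fraction. a₀ = ⌊√150⌋ = 12; iterate m_{k+1} = d_k·a_k − m_k, d_{k+1} = (150 − m_{k+1}²)/d_k, a_{k+1} = ⌊(a₀ + m_{k+1})/d_{k+1}⌋ (starting m₀ = 0, d₀ = 1), with convergents p_k = a_k·p_{k-1} + p_{k-2}, q_k = a_k·q_{k-1} + q_{k-2} (p₋₁ = 1, q₋₁ = 0):
  k = 0: a₀ = 12; p₀/q₀ = 12/1; p₀² − 150·q₀² = 144 − 150 = -6.
  k = 1: m = 12, d = 6, a = ⌊(12 + 12)/6⌋ = 4; p/q = (4·12 + 1)/(4·1 + 0) = 49/4; p² − 150·q² = 2401 − 2400 = 1.
  The first convergent with p² − 150·q² = 1 gives the fundamental solution (x₁, y₁) = (49, 4).
Step 2: Apply the recurrence (x_{n+1}, y_{n+1}) = (x₁x_n + 150y₁y_n, x₁y_n + y₁x_n) repeatedly.
  From (x_1, y_1) = (49, 4): x_2 = 49·49 + 150·4·4 = 4801; y_2 = 49·4 + 4·49 = 392.
Step 3: Verify x_2² - 150·y_2² = 23049601 - 23049600 = 1 (should be 1). ✓

(x_1, y_1) = (49, 4); (x_2, y_2) = (4801, 392).


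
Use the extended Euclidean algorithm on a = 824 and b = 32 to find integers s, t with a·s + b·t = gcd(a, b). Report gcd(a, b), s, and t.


Euclidean algorithm on (824, 32) — divide until remainder is 0:
  824 = 25 · 32 + 24
  32 = 1 · 24 + 8
  24 = 3 · 8 + 0
gcd(824, 32) = 8.
Track Bezout coefficients alongside the remainders: start with r₀ = 824 = a·1 + b·0 (s = 1, t = 0) and r₁ = 32 = a·0 + b·1 (s = 0, t = 1); each new remainder r_{k+1} = r_{k-1} − q_k·r_k inherits s_{k+1} = s_{k-1} − q_k·s_k, t_{k+1} = t_{k-1} − q_k·t_k, so r_k = a·s_k + b·t_k at every step:
  q = 25: r = 24, s = 1 − 25·0 = 1, t = 0 − 25·1 = -25  (check: 824·1 + 32·(-25) = 24)
  q = 1: r = 8, s = 0 − 1·1 = -1, t = 1 − 1·(-25) = 26  (check: 824·(-1) + 32·26 = 8)
The row with r = 8 (the gcd) gives the Bezout coefficients s = -1, t = 26.
Result: 824 · (-1) + 32 · (26) = 8.

gcd(824, 32) = 8; s = -1, t = 26 (check: 824·(-1) + 32·26 = 8).


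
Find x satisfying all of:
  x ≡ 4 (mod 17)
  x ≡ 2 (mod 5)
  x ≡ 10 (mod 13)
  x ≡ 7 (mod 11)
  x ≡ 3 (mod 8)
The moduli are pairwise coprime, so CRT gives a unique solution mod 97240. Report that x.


Product of moduli M = 17 · 5 · 13 · 11 · 8 = 97240.
Merge one congruence at a time:
  Start: x ≡ 4 (mod 17).
  Combine with x ≡ 2 (mod 5); new modulus lcm = 85.
    Write x = 4 + 17·t and substitute into x ≡ 2 (mod 5): 17·t ≡ 2 − 4 = -2 (mod 5).
    Reduce coefficients mod 5: 2·t ≡ 3 (mod 5).
    The inverse of 2 mod 5 is 3 (since 2·3 = 6 = 1·5 + 1), so t ≡ 3·3 = 9 ≡ 4 (mod 5).
    Then x = 4 + 17·4 = 72, valid modulo lcm(17, 5) = 85: x ≡ 72 (mod 85).
  Combine with x ≡ 10 (mod 13); new modulus lcm = 1105.
    Write x = 72 + 85·t and substitute into x ≡ 10 (mod 13): 85·t ≡ 10 − 72 = -62 (mod 13).
    Reduce coefficients mod 13: 7·t ≡ 3 (mod 13).
    The inverse of 7 mod 13 is 2 (since 7·2 = 14 = 1·13 + 1), so t ≡ 2·3 = 6 ≡ 6 (mod 13).
    Then x = 72 + 85·6 = 582, valid modulo lcm(85, 13) = 1105: x ≡ 582 (mod 1105).
  Combine with x ≡ 7 (mod 11); new modulus lcm = 12155.
    Write x = 582 + 1105·t and substitute into x ≡ 7 (mod 11): 1105·t ≡ 7 − 582 = -575 (mod 11).
    Reduce coefficients mod 11: 5·t ≡ 8 (mod 11).
    The inverse of 5 mod 11 is 9 (since 5·9 = 45 = 4·11 + 1), so t ≡ 9·8 = 72 ≡ 6 (mod 11).
    Then x = 582 + 1105·6 = 7212, valid modulo lcm(1105, 11) = 12155: x ≡ 7212 (mod 12155).
  Combine with x ≡ 3 (mod 8); new modulus lcm = 97240.
    Write x = 7212 + 12155·t and substitute into x ≡ 3 (mod 8): 12155·t ≡ 3 − 7212 = -7209 (mod 8).
    Reduce coefficients mod 8: 3·t ≡ 7 (mod 8).
    The inverse of 3 mod 8 is 3 (since 3·3 = 9 = 1·8 + 1), so t ≡ 3·7 = 21 ≡ 5 (mod 8).
    Then x = 7212 + 12155·5 = 67987, valid modulo lcm(12155, 8) = 97240: x ≡ 67987 (mod 97240).
Verify against each original: 67987 mod 17 = 4, 67987 mod 5 = 2, 67987 mod 13 = 10, 67987 mod 11 = 7, 67987 mod 8 = 3.

x ≡ 67987 (mod 97240).


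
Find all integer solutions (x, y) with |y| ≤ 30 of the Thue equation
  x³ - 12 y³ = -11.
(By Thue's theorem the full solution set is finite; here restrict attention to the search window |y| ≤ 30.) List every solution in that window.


The equation is x³ - 12y³ = -11. For fixed y, x³ = 12·y³ − 11, so a solution requires the RHS to be a perfect cube.
Strategy: iterate y from -30 to 30, compute RHS = 12·y³ − 11, and check whether it is a (positive or negative) perfect cube.
Check small values of y:
  y = 0: RHS = -11 is not a perfect cube.
  y = 1: RHS = 1 = (1)³ ⇒ x = 1 works.
  y = -1: RHS = -23 is not a perfect cube.
  y = 2: RHS = 85 is not a perfect cube.
  y = -2: RHS = -107 is not a perfect cube.
  y = 3: RHS = 313 is not a perfect cube.
  y = -3: RHS = -335 is not a perfect cube.
Continuing the search up to |y| = 30 finds no further solutions beyond those listed.
Collected solutions: (1, 1).

Solutions (with |y| ≤ 30): (1, 1).


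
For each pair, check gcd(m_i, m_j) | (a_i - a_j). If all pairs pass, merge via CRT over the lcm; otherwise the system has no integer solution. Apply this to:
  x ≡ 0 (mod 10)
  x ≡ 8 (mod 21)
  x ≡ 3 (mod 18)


Moduli 10, 21, 18 are not pairwise coprime, so CRT works modulo lcm(m_i) when all pairwise compatibility conditions hold.
Pairwise compatibility: gcd(m_i, m_j) must divide a_i - a_j for every pair.
Merge one congruence at a time:
  Start: x ≡ 0 (mod 10).
  Combine with x ≡ 8 (mod 21): gcd(10, 21) = 1; 8 - 0 = 8, which IS divisible by 1, so compatible.
    Write x = 0 + 10·t and substitute into x ≡ 8 (mod 21): 10·t ≡ 8 − 0 = 8 (mod 21).
    The inverse of 10 mod 21 is 19 (since 10·19 = 190 = 9·21 + 1), so t ≡ 19·8 = 152 ≡ 5 (mod 21).
    Then x = 0 + 10·5 = 50, valid modulo lcm(10, 21) = 210: x ≡ 50 (mod 210).
  Combine with x ≡ 3 (mod 18): gcd(210, 18) = 6, and 3 - 50 = -47 is NOT divisible by 6.
    ⇒ system is inconsistent (no integer solution).

No solution (the system is inconsistent).


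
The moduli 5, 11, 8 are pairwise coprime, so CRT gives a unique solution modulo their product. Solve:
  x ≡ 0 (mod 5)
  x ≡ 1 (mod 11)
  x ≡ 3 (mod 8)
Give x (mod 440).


Moduli 5, 11, 8 are pairwise coprime; by CRT there is a unique solution modulo M = 5 · 11 · 8 = 440.
Solve pairwise, accumulating the modulus:
  Start with x ≡ 0 (mod 5).
  Combine with x ≡ 1 (mod 11): since gcd(5, 11) = 1, we get a unique residue mod 55.
    Write x = 0 + 5·t and substitute into x ≡ 1 (mod 11): 5·t ≡ 1 − 0 = 1 (mod 11).
    The inverse of 5 mod 11 is 9 (since 5·9 = 45 = 4·11 + 1), so t ≡ 9·1 = 9 ≡ 9 (mod 11).
    Then x = 0 + 5·9 = 45, valid modulo lcm(5, 11) = 55: x ≡ 45 (mod 55).
  Combine with x ≡ 3 (mod 8): since gcd(55, 8) = 1, we get a unique residue mod 440.
    Write x = 45 + 55·t and substitute into x ≡ 3 (mod 8): 55·t ≡ 3 − 45 = -42 (mod 8).
    Reduce coefficients mod 8: 7·t ≡ 6 (mod 8).
    The inverse of 7 mod 8 is 7 (since 7·7 = 49 = 6·8 + 1), so t ≡ 7·6 = 42 ≡ 2 (mod 8).
    Then x = 45 + 55·2 = 155, valid modulo lcm(55, 8) = 440: x ≡ 155 (mod 440).
Verify: 155 mod 5 = 0 ✓, 155 mod 11 = 1 ✓, 155 mod 8 = 3 ✓.

x ≡ 155 (mod 440).


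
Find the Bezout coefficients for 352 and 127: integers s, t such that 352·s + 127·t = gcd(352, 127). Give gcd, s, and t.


Euclidean algorithm on (352, 127) — divide until remainder is 0:
  352 = 2 · 127 + 98
  127 = 1 · 98 + 29
  98 = 3 · 29 + 11
  29 = 2 · 11 + 7
  11 = 1 · 7 + 4
  7 = 1 · 4 + 3
  4 = 1 · 3 + 1
  3 = 3 · 1 + 0
gcd(352, 127) = 1.
Track Bezout coefficients alongside the remainders: start with r₀ = 352 = a·1 + b·0 (s = 1, t = 0) and r₁ = 127 = a·0 + b·1 (s = 0, t = 1); each new remainder r_{k+1} = r_{k-1} − q_k·r_k inherits s_{k+1} = s_{k-1} − q_k·s_k, t_{k+1} = t_{k-1} − q_k·t_k, so r_k = a·s_k + b·t_k at every step:
  q = 2: r = 98, s = 1 − 2·0 = 1, t = 0 − 2·1 = -2  (check: 352·1 + 127·(-2) = 98)
  q = 1: r = 29, s = 0 − 1·1 = -1, t = 1 − 1·(-2) = 3  (check: 352·(-1) + 127·3 = 29)
  q = 3: r = 11, s = 1 − 3·(-1) = 4, t = -2 − 3·3 = -11  (check: 352·4 + 127·(-11) = 11)
  q = 2: r = 7, s = -1 − 2·4 = -9, t = 3 − 2·(-11) = 25  (check: 352·(-9) + 127·25 = 7)
  q = 1: r = 4, s = 4 − 1·(-9) = 13, t = -11 − 1·25 = -36  (check: 352·13 + 127·(-36) = 4)
  q = 1: r = 3, s = -9 − 1·13 = -22, t = 25 − 1·(-36) = 61  (check: 352·(-22) + 127·61 = 3)
  q = 1: r = 1, s = 13 − 1·(-22) = 35, t = -36 − 1·61 = -97  (check: 352·35 + 127·(-97) = 1)
The row with r = 1 (the gcd) gives the Bezout coefficients s = 35, t = -97.
Result: 352 · (35) + 127 · (-97) = 1.

gcd(352, 127) = 1; s = 35, t = -97 (check: 352·35 + 127·(-97) = 1).


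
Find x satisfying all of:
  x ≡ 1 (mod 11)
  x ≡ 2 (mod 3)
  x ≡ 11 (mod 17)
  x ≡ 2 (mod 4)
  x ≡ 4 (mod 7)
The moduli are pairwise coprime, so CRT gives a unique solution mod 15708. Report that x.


Product of moduli M = 11 · 3 · 17 · 4 · 7 = 15708.
Merge one congruence at a time:
  Start: x ≡ 1 (mod 11).
  Combine with x ≡ 2 (mod 3); new modulus lcm = 33.
    Write x = 1 + 11·t and substitute into x ≡ 2 (mod 3): 11·t ≡ 2 − 1 = 1 (mod 3).
    Reduce coefficients mod 3: 2·t ≡ 1 (mod 3).
    The inverse of 2 mod 3 is 2 (since 2·2 = 4 = 1·3 + 1), so t ≡ 2·1 = 2 ≡ 2 (mod 3).
    Then x = 1 + 11·2 = 23, valid modulo lcm(11, 3) = 33: x ≡ 23 (mod 33).
  Combine with x ≡ 11 (mod 17); new modulus lcm = 561.
    Write x = 23 + 33·t and substitute into x ≡ 11 (mod 17): 33·t ≡ 11 − 23 = -12 (mod 17).
    Reduce coefficients mod 17: 16·t ≡ 5 (mod 17).
    The inverse of 16 mod 17 is 16 (since 16·16 = 256 = 15·17 + 1), so t ≡ 16·5 = 80 ≡ 12 (mod 17).
    Then x = 23 + 33·12 = 419, valid modulo lcm(33, 17) = 561: x ≡ 419 (mod 561).
  Combine with x ≡ 2 (mod 4); new modulus lcm = 2244.
    Write x = 419 + 561·t and substitute into x ≡ 2 (mod 4): 561·t ≡ 2 − 419 = -417 (mod 4).
    Reduce coefficients mod 4: 1·t ≡ 3 (mod 4).
    So t ≡ 3 (mod 4).
    Then x = 419 + 561·3 = 2102, valid modulo lcm(561, 4) = 2244: x ≡ 2102 (mod 2244).
  Combine with x ≡ 4 (mod 7); new modulus lcm = 15708.
    Write x = 2102 + 2244·t and substitute into x ≡ 4 (mod 7): 2244·t ≡ 4 − 2102 = -2098 (mod 7).
    Reduce coefficients mod 7: 4·t ≡ 2 (mod 7).
    The inverse of 4 mod 7 is 2 (since 4·2 = 8 = 1·7 + 1), so t ≡ 2·2 = 4 ≡ 4 (mod 7).
    Then x = 2102 + 2244·4 = 11078, valid modulo lcm(2244, 7) = 15708: x ≡ 11078 (mod 15708).
Verify against each original: 11078 mod 11 = 1, 11078 mod 3 = 2, 11078 mod 17 = 11, 11078 mod 4 = 2, 11078 mod 7 = 4.

x ≡ 11078 (mod 15708).


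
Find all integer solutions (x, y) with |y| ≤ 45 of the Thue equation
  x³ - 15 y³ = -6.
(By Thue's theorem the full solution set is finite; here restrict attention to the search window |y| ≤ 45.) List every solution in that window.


The equation is x³ - 15y³ = -6. For fixed y, x³ = 15·y³ − 6, so a solution requires the RHS to be a perfect cube.
Strategy: iterate y from -45 to 45, compute RHS = 15·y³ − 6, and check whether it is a (positive or negative) perfect cube.
Check small values of y:
  y = 0: RHS = -6 is not a perfect cube.
  y = 1: RHS = 9 is not a perfect cube.
  y = -1: RHS = -21 is not a perfect cube.
  y = 2: RHS = 114 is not a perfect cube.
  y = -2: RHS = -126 is not a perfect cube.
  y = 3: RHS = 399 is not a perfect cube.
  y = -3: RHS = -411 is not a perfect cube.
Continuing the search up to |y| = 45 finds no solutions either.
No (x, y) in the scanned range satisfies the equation.

No integer solutions with |y| ≤ 45.


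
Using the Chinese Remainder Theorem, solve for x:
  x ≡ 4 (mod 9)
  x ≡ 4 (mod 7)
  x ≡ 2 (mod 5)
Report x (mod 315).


Moduli 9, 7, 5 are pairwise coprime; by CRT there is a unique solution modulo M = 9 · 7 · 5 = 315.
Solve pairwise, accumulating the modulus:
  Start with x ≡ 4 (mod 9).
  Combine with x ≡ 4 (mod 7): since gcd(9, 7) = 1, we get a unique residue mod 63.
    Write x = 4 + 9·t and substitute into x ≡ 4 (mod 7): 9·t ≡ 4 − 4 = 0 (mod 7).
    Reduce coefficients mod 7: 2·t ≡ 0 (mod 7).
    The inverse of 2 mod 7 is 4 (since 2·4 = 8 = 1·7 + 1), so t ≡ 4·0 = 0 ≡ 0 (mod 7).
    Then x = 4 + 9·0 = 4, valid modulo lcm(9, 7) = 63: x ≡ 4 (mod 63).
  Combine with x ≡ 2 (mod 5): since gcd(63, 5) = 1, we get a unique residue mod 315.
    Write x = 4 + 63·t and substitute into x ≡ 2 (mod 5): 63·t ≡ 2 − 4 = -2 (mod 5).
    Reduce coefficients mod 5: 3·t ≡ 3 (mod 5).
    The inverse of 3 mod 5 is 2 (since 3·2 = 6 = 1·5 + 1), so t ≡ 2·3 = 6 ≡ 1 (mod 5).
    Then x = 4 + 63·1 = 67, valid modulo lcm(63, 5) = 315: x ≡ 67 (mod 315).
Verify: 67 mod 9 = 4 ✓, 67 mod 7 = 4 ✓, 67 mod 5 = 2 ✓.

x ≡ 67 (mod 315).


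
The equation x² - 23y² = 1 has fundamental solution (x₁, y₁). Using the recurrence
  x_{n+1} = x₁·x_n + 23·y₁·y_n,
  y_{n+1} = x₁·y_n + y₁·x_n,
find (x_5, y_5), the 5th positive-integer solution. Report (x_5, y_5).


Step 1: Find the fundamental solution (x₁, y₁) of x² - 23y² = 1.
  Expand √23 as a continued fraction. a₀ = ⌊√23⌋ = 4; iterate m_{k+1} = d_k·a_k − m_k, d_{k+1} = (23 − m_{k+1}²)/d_k, a_{k+1} = ⌊(a₀ + m_{k+1})/d_{k+1}⌋ (starting m₀ = 0, d₀ = 1), with convergents p_k = a_k·p_{k-1} + p_{k-2}, q_k = a_k·q_{k-1} + q_{k-2} (p₋₁ = 1, q₋₁ = 0):
  k = 0: a₀ = 4; p₀/q₀ = 4/1; p₀² − 23·q₀² = 16 − 23 = -7.
  k = 1: m = 4, d = 7, a = ⌊(4 + 4)/7⌋ = 1; p/q = (1·4 + 1)/(1·1 + 0) = 5/1; p² − 23·q² = 25 − 23 = 2.
  k = 2: m = 3, d = 2, a = ⌊(4 + 3)/2⌋ = 3; p/q = (3·5 + 4)/(3·1 + 1) = 19/4; p² − 23·q² = 361 − 368 = -7.
  k = 3: m = 3, d = 7, a = ⌊(4 + 3)/7⌋ = 1; p/q = (1·19 + 5)/(1·4 + 1) = 24/5; p² − 23·q² = 576 − 575 = 1.
  The first convergent with p² − 23·q² = 1 gives the fundamental solution (x₁, y₁) = (24, 5).
Step 2: Apply the recurrence (x_{n+1}, y_{n+1}) = (x₁x_n + 23y₁y_n, x₁y_n + y₁x_n) repeatedly.
  From (x_1, y_1) = (24, 5): x_2 = 24·24 + 23·5·5 = 1151; y_2 = 24·5 + 5·24 = 240.
  From (x_2, y_2) = (1151, 240): x_3 = 24·1151 + 23·5·240 = 55224; y_3 = 24·240 + 5·1151 = 11515.
  From (x_3, y_3) = (55224, 11515): x_4 = 24·55224 + 23·5·11515 = 2649601; y_4 = 24·11515 + 5·55224 = 552480.
  From (x_4, y_4) = (2649601, 552480): x_5 = 24·2649601 + 23·5·552480 = 127125624; y_5 = 24·552480 + 5·2649601 = 26507525.
Step 3: Verify x_5² - 23·y_5² = 16160924277389376 - 16160924277389375 = 1 (should be 1). ✓

(x_1, y_1) = (24, 5); (x_5, y_5) = (127125624, 26507525).


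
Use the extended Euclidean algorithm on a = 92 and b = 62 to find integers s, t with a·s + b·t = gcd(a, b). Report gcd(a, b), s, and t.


Euclidean algorithm on (92, 62) — divide until remainder is 0:
  92 = 1 · 62 + 30
  62 = 2 · 30 + 2
  30 = 15 · 2 + 0
gcd(92, 62) = 2.
Track Bezout coefficients alongside the remainders: start with r₀ = 92 = a·1 + b·0 (s = 1, t = 0) and r₁ = 62 = a·0 + b·1 (s = 0, t = 1); each new remainder r_{k+1} = r_{k-1} − q_k·r_k inherits s_{k+1} = s_{k-1} − q_k·s_k, t_{k+1} = t_{k-1} − q_k·t_k, so r_k = a·s_k + b·t_k at every step:
  q = 1: r = 30, s = 1 − 1·0 = 1, t = 0 − 1·1 = -1  (check: 92·1 + 62·(-1) = 30)
  q = 2: r = 2, s = 0 − 2·1 = -2, t = 1 − 2·(-1) = 3  (check: 92·(-2) + 62·3 = 2)
The row with r = 2 (the gcd) gives the Bezout coefficients s = -2, t = 3.
Result: 92 · (-2) + 62 · (3) = 2.

gcd(92, 62) = 2; s = -2, t = 3 (check: 92·(-2) + 62·3 = 2).


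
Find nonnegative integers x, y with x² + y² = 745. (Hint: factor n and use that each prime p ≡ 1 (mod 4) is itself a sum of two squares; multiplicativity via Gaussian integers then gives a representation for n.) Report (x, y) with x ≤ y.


Step 1: Factor n = 745 = 5 · 149.
Step 2: Check the mod-4 condition on each prime factor: 5 ≡ 1 (mod 4), exponent 1; 149 ≡ 1 (mod 4), exponent 1.
All primes ≡ 3 (mod 4) appear to even exponent (or don't appear), so by the two-squares theorem n IS expressible as a sum of two squares.
Step 3: Build a representation. Here n = 5 · 149 is a product of primes ≡ 1 (mod 4). Each prime p ≡ 1 (mod 4) is itself a sum of two squares; find a² by testing p − a² for a perfect square:
  5: 5 − 1² = 4 = 2² ⇒ 5 = 1² + 2².
  149: 149 − 1² = 148, 149 − 2² = 145, 149 − 3² = 140, 149 − 4² = 133, 149 − 5² = 124, 149 − 6² = 113, 149 − 7² = 100 = 10² ⇒ 149 = 7² + 10².
  Combine using the Brahmagupta–Fibonacci identity (a² + b²)(c² + d²) = (ac − bd)² + (ad + bc)² = (ac + bd)² + (ad − bc)²:
  5 · 149 = 745: from (1² + 2²)(7² + 10²), take (1·7 − 2·10, 1·10 + 2·7) = (7 − 20, 10 + 14) = (-13, 24); dropping signs (only squares matter) gives (13, 24); check 13² + 24² = 169 + 576 = 745 ✓.
Step 4: Order so x ≤ y and verify: 13² + 24² = 169 + 576 = 745 = n. ✓

n = 745 = 13² + 24² (one valid representation with x ≤ y).


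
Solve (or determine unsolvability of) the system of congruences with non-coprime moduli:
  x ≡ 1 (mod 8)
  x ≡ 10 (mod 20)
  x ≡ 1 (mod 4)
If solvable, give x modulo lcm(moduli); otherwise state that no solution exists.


Moduli 8, 20, 4 are not pairwise coprime, so CRT works modulo lcm(m_i) when all pairwise compatibility conditions hold.
Pairwise compatibility: gcd(m_i, m_j) must divide a_i - a_j for every pair.
Merge one congruence at a time:
  Start: x ≡ 1 (mod 8).
  Combine with x ≡ 10 (mod 20): gcd(8, 20) = 4, and 10 - 1 = 9 is NOT divisible by 4.
    ⇒ system is inconsistent (no integer solution).

No solution (the system is inconsistent).


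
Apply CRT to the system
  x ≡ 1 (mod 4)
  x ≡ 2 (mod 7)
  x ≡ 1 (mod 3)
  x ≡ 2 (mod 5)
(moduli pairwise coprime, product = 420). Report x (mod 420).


Product of moduli M = 4 · 7 · 3 · 5 = 420.
Merge one congruence at a time:
  Start: x ≡ 1 (mod 4).
  Combine with x ≡ 2 (mod 7); new modulus lcm = 28.
    Write x = 1 + 4·t and substitute into x ≡ 2 (mod 7): 4·t ≡ 2 − 1 = 1 (mod 7).
    The inverse of 4 mod 7 is 2 (since 4·2 = 8 = 1·7 + 1), so t ≡ 2·1 = 2 ≡ 2 (mod 7).
    Then x = 1 + 4·2 = 9, valid modulo lcm(4, 7) = 28: x ≡ 9 (mod 28).
  Combine with x ≡ 1 (mod 3); new modulus lcm = 84.
    Write x = 9 + 28·t and substitute into x ≡ 1 (mod 3): 28·t ≡ 1 − 9 = -8 (mod 3).
    Reduce coefficients mod 3: 1·t ≡ 1 (mod 3).
    So t ≡ 1 (mod 3).
    Then x = 9 + 28·1 = 37, valid modulo lcm(28, 3) = 84: x ≡ 37 (mod 84).
  Combine with x ≡ 2 (mod 5); new modulus lcm = 420.
    Write x = 37 + 84·t and substitute into x ≡ 2 (mod 5): 84·t ≡ 2 − 37 = -35 (mod 5).
    Reduce coefficients mod 5: 4·t ≡ 0 (mod 5).
    The inverse of 4 mod 5 is 4 (since 4·4 = 16 = 3·5 + 1), so t ≡ 4·0 = 0 ≡ 0 (mod 5).
    Then x = 37 + 84·0 = 37, valid modulo lcm(84, 5) = 420: x ≡ 37 (mod 420).
Verify against each original: 37 mod 4 = 1, 37 mod 7 = 2, 37 mod 3 = 1, 37 mod 5 = 2.

x ≡ 37 (mod 420).


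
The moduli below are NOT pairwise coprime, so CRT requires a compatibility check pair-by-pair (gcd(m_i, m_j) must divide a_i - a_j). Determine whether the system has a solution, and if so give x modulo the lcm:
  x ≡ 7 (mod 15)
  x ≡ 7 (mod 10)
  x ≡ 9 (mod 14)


Moduli 15, 10, 14 are not pairwise coprime, so CRT works modulo lcm(m_i) when all pairwise compatibility conditions hold.
Pairwise compatibility: gcd(m_i, m_j) must divide a_i - a_j for every pair.
Merge one congruence at a time:
  Start: x ≡ 7 (mod 15).
  Combine with x ≡ 7 (mod 10): gcd(15, 10) = 5; 7 - 7 = 0, which IS divisible by 5, so compatible.
    Write x = 7 + 15·t and substitute into x ≡ 7 (mod 10): 15·t ≡ 7 − 7 = 0 (mod 10).
    Divide the congruence (and modulus) by g = 5: 3·t ≡ 0 (mod 2).
    Reduce coefficients mod 2: 1·t ≡ 0 (mod 2).
    So t ≡ 0 (mod 2).
    Then x = 7 + 15·0 = 7, valid modulo lcm(15, 10) = 30: x ≡ 7 (mod 30).
  Combine with x ≡ 9 (mod 14): gcd(30, 14) = 2; 9 - 7 = 2, which IS divisible by 2, so compatible.
    Write x = 7 + 30·t and substitute into x ≡ 9 (mod 14): 30·t ≡ 9 − 7 = 2 (mod 14).
    Divide the congruence (and modulus) by g = 2: 15·t ≡ 1 (mod 7).
    Reduce coefficients mod 7: 1·t ≡ 1 (mod 7).
    So t ≡ 1 (mod 7).
    Then x = 7 + 30·1 = 37, valid modulo lcm(30, 14) = 210: x ≡ 37 (mod 210).
Verify: 37 mod 15 = 7, 37 mod 10 = 7, 37 mod 14 = 9.

x ≡ 37 (mod 210).


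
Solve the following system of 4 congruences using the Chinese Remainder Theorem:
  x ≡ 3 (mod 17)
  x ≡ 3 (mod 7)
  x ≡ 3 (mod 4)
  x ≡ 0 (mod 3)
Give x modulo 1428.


Product of moduli M = 17 · 7 · 4 · 3 = 1428.
Merge one congruence at a time:
  Start: x ≡ 3 (mod 17).
  Combine with x ≡ 3 (mod 7); new modulus lcm = 119.
    Write x = 3 + 17·t and substitute into x ≡ 3 (mod 7): 17·t ≡ 3 − 3 = 0 (mod 7).
    Reduce coefficients mod 7: 3·t ≡ 0 (mod 7).
    The inverse of 3 mod 7 is 5 (since 3·5 = 15 = 2·7 + 1), so t ≡ 5·0 = 0 ≡ 0 (mod 7).
    Then x = 3 + 17·0 = 3, valid modulo lcm(17, 7) = 119: x ≡ 3 (mod 119).
  Combine with x ≡ 3 (mod 4); new modulus lcm = 476.
    Write x = 3 + 119·t and substitute into x ≡ 3 (mod 4): 119·t ≡ 3 − 3 = 0 (mod 4).
    Reduce coefficients mod 4: 3·t ≡ 0 (mod 4).
    The inverse of 3 mod 4 is 3 (since 3·3 = 9 = 2·4 + 1), so t ≡ 3·0 = 0 ≡ 0 (mod 4).
    Then x = 3 + 119·0 = 3, valid modulo lcm(119, 4) = 476: x ≡ 3 (mod 476).
  Combine with x ≡ 0 (mod 3); new modulus lcm = 1428.
    Write x = 3 + 476·t and substitute into x ≡ 0 (mod 3): 476·t ≡ 0 − 3 = -3 (mod 3).
    Reduce coefficients mod 3: 2·t ≡ 0 (mod 3).
    The inverse of 2 mod 3 is 2 (since 2·2 = 4 = 1·3 + 1), so t ≡ 2·0 = 0 ≡ 0 (mod 3).
    Then x = 3 + 476·0 = 3, valid modulo lcm(476, 3) = 1428: x ≡ 3 (mod 1428).
Verify against each original: 3 mod 17 = 3, 3 mod 7 = 3, 3 mod 4 = 3, 3 mod 3 = 0.

x ≡ 3 (mod 1428).


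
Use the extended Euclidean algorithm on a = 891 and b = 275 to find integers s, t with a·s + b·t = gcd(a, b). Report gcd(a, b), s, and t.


Euclidean algorithm on (891, 275) — divide until remainder is 0:
  891 = 3 · 275 + 66
  275 = 4 · 66 + 11
  66 = 6 · 11 + 0
gcd(891, 275) = 11.
Track Bezout coefficients alongside the remainders: start with r₀ = 891 = a·1 + b·0 (s = 1, t = 0) and r₁ = 275 = a·0 + b·1 (s = 0, t = 1); each new remainder r_{k+1} = r_{k-1} − q_k·r_k inherits s_{k+1} = s_{k-1} − q_k·s_k, t_{k+1} = t_{k-1} − q_k·t_k, so r_k = a·s_k + b·t_k at every step:
  q = 3: r = 66, s = 1 − 3·0 = 1, t = 0 − 3·1 = -3  (check: 891·1 + 275·(-3) = 66)
  q = 4: r = 11, s = 0 − 4·1 = -4, t = 1 − 4·(-3) = 13  (check: 891·(-4) + 275·13 = 11)
The row with r = 11 (the gcd) gives the Bezout coefficients s = -4, t = 13.
Result: 891 · (-4) + 275 · (13) = 11.

gcd(891, 275) = 11; s = -4, t = 13 (check: 891·(-4) + 275·13 = 11).


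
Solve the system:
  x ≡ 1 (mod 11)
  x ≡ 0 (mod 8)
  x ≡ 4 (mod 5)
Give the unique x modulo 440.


Moduli 11, 8, 5 are pairwise coprime; by CRT there is a unique solution modulo M = 11 · 8 · 5 = 440.
Solve pairwise, accumulating the modulus:
  Start with x ≡ 1 (mod 11).
  Combine with x ≡ 0 (mod 8): since gcd(11, 8) = 1, we get a unique residue mod 88.
    Write x = 1 + 11·t and substitute into x ≡ 0 (mod 8): 11·t ≡ 0 − 1 = -1 (mod 8).
    Reduce coefficients mod 8: 3·t ≡ 7 (mod 8).
    The inverse of 3 mod 8 is 3 (since 3·3 = 9 = 1·8 + 1), so t ≡ 3·7 = 21 ≡ 5 (mod 8).
    Then x = 1 + 11·5 = 56, valid modulo lcm(11, 8) = 88: x ≡ 56 (mod 88).
  Combine with x ≡ 4 (mod 5): since gcd(88, 5) = 1, we get a unique residue mod 440.
    Write x = 56 + 88·t and substitute into x ≡ 4 (mod 5): 88·t ≡ 4 − 56 = -52 (mod 5).
    Reduce coefficients mod 5: 3·t ≡ 3 (mod 5).
    The inverse of 3 mod 5 is 2 (since 3·2 = 6 = 1·5 + 1), so t ≡ 2·3 = 6 ≡ 1 (mod 5).
    Then x = 56 + 88·1 = 144, valid modulo lcm(88, 5) = 440: x ≡ 144 (mod 440).
Verify: 144 mod 11 = 1 ✓, 144 mod 8 = 0 ✓, 144 mod 5 = 4 ✓.

x ≡ 144 (mod 440).


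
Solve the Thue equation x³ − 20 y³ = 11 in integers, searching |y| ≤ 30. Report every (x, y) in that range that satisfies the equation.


The equation is x³ - 20y³ = 11. For fixed y, x³ = 20·y³ + 11, so a solution requires the RHS to be a perfect cube.
Strategy: iterate y from -30 to 30, compute RHS = 20·y³ + 11, and check whether it is a (positive or negative) perfect cube.
Check small values of y:
  y = 0: RHS = 11 is not a perfect cube.
  y = 1: RHS = 31 is not a perfect cube.
  y = -1: RHS = -9 is not a perfect cube.
  y = 2: RHS = 171 is not a perfect cube.
  y = -2: RHS = -149 is not a perfect cube.
  y = 3: RHS = 551 is not a perfect cube.
  y = -3: RHS = -529 is not a perfect cube.
Continuing the search up to |y| = 30 finds no solutions either.
No (x, y) in the scanned range satisfies the equation.

No integer solutions with |y| ≤ 30.


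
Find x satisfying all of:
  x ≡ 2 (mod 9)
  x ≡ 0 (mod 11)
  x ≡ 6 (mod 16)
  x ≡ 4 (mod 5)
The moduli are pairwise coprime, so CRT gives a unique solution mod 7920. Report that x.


Product of moduli M = 9 · 11 · 16 · 5 = 7920.
Merge one congruence at a time:
  Start: x ≡ 2 (mod 9).
  Combine with x ≡ 0 (mod 11); new modulus lcm = 99.
    Write x = 2 + 9·t and substitute into x ≡ 0 (mod 11): 9·t ≡ 0 − 2 = -2 (mod 11).
    Reduce coefficients mod 11: 9·t ≡ 9 (mod 11).
    The inverse of 9 mod 11 is 5 (since 9·5 = 45 = 4·11 + 1), so t ≡ 5·9 = 45 ≡ 1 (mod 11).
    Then x = 2 + 9·1 = 11, valid modulo lcm(9, 11) = 99: x ≡ 11 (mod 99).
  Combine with x ≡ 6 (mod 16); new modulus lcm = 1584.
    Write x = 11 + 99·t and substitute into x ≡ 6 (mod 16): 99·t ≡ 6 − 11 = -5 (mod 16).
    Reduce coefficients mod 16: 3·t ≡ 11 (mod 16).
    The inverse of 3 mod 16 is 11 (since 3·11 = 33 = 2·16 + 1), so t ≡ 11·11 = 121 ≡ 9 (mod 16).
    Then x = 11 + 99·9 = 902, valid modulo lcm(99, 16) = 1584: x ≡ 902 (mod 1584).
  Combine with x ≡ 4 (mod 5); new modulus lcm = 7920.
    Write x = 902 + 1584·t and substitute into x ≡ 4 (mod 5): 1584·t ≡ 4 − 902 = -898 (mod 5).
    Reduce coefficients mod 5: 4·t ≡ 2 (mod 5).
    The inverse of 4 mod 5 is 4 (since 4·4 = 16 = 3·5 + 1), so t ≡ 4·2 = 8 ≡ 3 (mod 5).
    Then x = 902 + 1584·3 = 5654, valid modulo lcm(1584, 5) = 7920: x ≡ 5654 (mod 7920).
Verify against each original: 5654 mod 9 = 2, 5654 mod 11 = 0, 5654 mod 16 = 6, 5654 mod 5 = 4.

x ≡ 5654 (mod 7920).


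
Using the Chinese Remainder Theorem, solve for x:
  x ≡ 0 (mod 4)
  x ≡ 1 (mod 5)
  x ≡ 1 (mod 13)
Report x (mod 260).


Moduli 4, 5, 13 are pairwise coprime; by CRT there is a unique solution modulo M = 4 · 5 · 13 = 260.
Solve pairwise, accumulating the modulus:
  Start with x ≡ 0 (mod 4).
  Combine with x ≡ 1 (mod 5): since gcd(4, 5) = 1, we get a unique residue mod 20.
    Write x = 0 + 4·t and substitute into x ≡ 1 (mod 5): 4·t ≡ 1 − 0 = 1 (mod 5).
    The inverse of 4 mod 5 is 4 (since 4·4 = 16 = 3·5 + 1), so t ≡ 4·1 = 4 ≡ 4 (mod 5).
    Then x = 0 + 4·4 = 16, valid modulo lcm(4, 5) = 20: x ≡ 16 (mod 20).
  Combine with x ≡ 1 (mod 13): since gcd(20, 13) = 1, we get a unique residue mod 260.
    Write x = 16 + 20·t and substitute into x ≡ 1 (mod 13): 20·t ≡ 1 − 16 = -15 (mod 13).
    Reduce coefficients mod 13: 7·t ≡ 11 (mod 13).
    The inverse of 7 mod 13 is 2 (since 7·2 = 14 = 1·13 + 1), so t ≡ 2·11 = 22 ≡ 9 (mod 13).
    Then x = 16 + 20·9 = 196, valid modulo lcm(20, 13) = 260: x ≡ 196 (mod 260).
Verify: 196 mod 4 = 0 ✓, 196 mod 5 = 1 ✓, 196 mod 13 = 1 ✓.

x ≡ 196 (mod 260).


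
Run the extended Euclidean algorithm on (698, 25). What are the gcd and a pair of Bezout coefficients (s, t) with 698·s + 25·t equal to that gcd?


Euclidean algorithm on (698, 25) — divide until remainder is 0:
  698 = 27 · 25 + 23
  25 = 1 · 23 + 2
  23 = 11 · 2 + 1
  2 = 2 · 1 + 0
gcd(698, 25) = 1.
Track Bezout coefficients alongside the remainders: start with r₀ = 698 = a·1 + b·0 (s = 1, t = 0) and r₁ = 25 = a·0 + b·1 (s = 0, t = 1); each new remainder r_{k+1} = r_{k-1} − q_k·r_k inherits s_{k+1} = s_{k-1} − q_k·s_k, t_{k+1} = t_{k-1} − q_k·t_k, so r_k = a·s_k + b·t_k at every step:
  q = 27: r = 23, s = 1 − 27·0 = 1, t = 0 − 27·1 = -27  (check: 698·1 + 25·(-27) = 23)
  q = 1: r = 2, s = 0 − 1·1 = -1, t = 1 − 1·(-27) = 28  (check: 698·(-1) + 25·28 = 2)
  q = 11: r = 1, s = 1 − 11·(-1) = 12, t = -27 − 11·28 = -335  (check: 698·12 + 25·(-335) = 1)
The row with r = 1 (the gcd) gives the Bezout coefficients s = 12, t = -335.
Result: 698 · (12) + 25 · (-335) = 1.

gcd(698, 25) = 1; s = 12, t = -335 (check: 698·12 + 25·(-335) = 1).
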